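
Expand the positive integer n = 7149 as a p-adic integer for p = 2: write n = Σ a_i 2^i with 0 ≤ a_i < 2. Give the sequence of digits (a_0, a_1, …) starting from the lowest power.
(a_0, a_1, …) = (1, 0, 1, 1, 0, 1, 1, 1, 1, 1, 0, 1, 1)

Repeated division by 2 gives the digits low-to-high: 7149 = 1 + 1·2^2 + 1·2^3 + 1·2^5 + 1·2^6 + 1·2^7 + 1·2^8 + 1·2^9 + 1·2^11 + 1·2^12. Digit sequence: (1, 0, 1, 1, 0, 1, 1, 1, 1, 1, 0, 1, 1).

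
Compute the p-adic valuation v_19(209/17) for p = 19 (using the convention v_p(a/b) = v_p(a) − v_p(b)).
v_19(209/17) = 1

Factor powers of 19 from the numerator and denominator of the reduced fraction: 209 = 19^1 · 11 and 17 = 19^0 · 17. Apply v_p(a/b) = v_p(a) − v_p(b): v_19(209/17) = 1 − 0 = 1.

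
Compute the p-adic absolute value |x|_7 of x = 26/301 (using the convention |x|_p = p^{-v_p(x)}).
|26/301|_7 = 7

Step 1 — compute v_7(x) by factoring powers of 7 out of the numerator and denominator: v_7(26/301) = -1. Step 2 — apply |x|_p = p^{-v_p(x)} = 7^{1} = 7.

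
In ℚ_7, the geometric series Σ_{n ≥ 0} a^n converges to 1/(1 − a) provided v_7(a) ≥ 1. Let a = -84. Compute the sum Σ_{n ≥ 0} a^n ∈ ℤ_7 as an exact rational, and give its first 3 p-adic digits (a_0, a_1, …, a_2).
Σ a^n = 1/(1 − a) = 1/85;  first 3 digits = (1, 2, 2)

v_7(a) = 1 ≥ 1, so the series converges in ℤ_7 to 1/(1 − a) = 1/(1 − (-84)) = 1/85. Expand this rational in ℤ_7: compute digits iteratively via d_i = x_i mod 7, x_{i+1} = (x_i − d_i)/7. The first 3 digits are (1, 2, 2).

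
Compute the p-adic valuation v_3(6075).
v_3(6075) = 5

v_3(n) is the largest exponent k such that 3^k divides n. Factor out: 6075 = 3^5 · 25. (Sign doesn't affect v_p.) So v_3(6075) = 5.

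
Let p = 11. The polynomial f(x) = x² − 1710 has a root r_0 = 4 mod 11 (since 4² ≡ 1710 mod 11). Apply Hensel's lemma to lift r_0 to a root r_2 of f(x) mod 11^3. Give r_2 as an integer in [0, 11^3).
r_2 = 1214 (mod 1331)

Hensel's recurrence: r_{i+1} = r_i − f(r_i)·(f′(r_i))^{-1} mod 11^{i+2}, with f′(x) = 2x. Iterate:
  r_0 = 4 (mod 11)
  r_1 = 4 (mod 121)
  r_2 = 1214 (mod 1331)
Final: r_2 = 1214, and one checks f(r_2) ≡ 0 mod 11^3.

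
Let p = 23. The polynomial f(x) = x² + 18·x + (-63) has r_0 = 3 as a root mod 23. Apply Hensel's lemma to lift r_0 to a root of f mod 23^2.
r_1 = 3 (mod 529)

Hensel: r_{i+1} = r_i − f(r_i)·(f′(r_i))^{-1} mod 23^{i+2}, f′(x) = 2x + 18. Iterate:
  r_0 = 3 (mod 23)
  r_1 = 3 (mod 529)
Final: r = 3 satisfies f(r) ≡ 0 mod 23^2.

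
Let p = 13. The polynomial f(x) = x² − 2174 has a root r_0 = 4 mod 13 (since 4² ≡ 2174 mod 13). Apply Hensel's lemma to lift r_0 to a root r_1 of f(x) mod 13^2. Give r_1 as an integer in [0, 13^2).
r_1 = 147 (mod 169)

Hensel's recurrence: r_{i+1} = r_i − f(r_i)·(f′(r_i))^{-1} mod 13^{i+2}, with f′(x) = 2x. Iterate:
  r_0 = 4 (mod 13)
  r_1 = 147 (mod 169)
Final: r_1 = 147, and one checks f(r_1) ≡ 0 mod 13^2.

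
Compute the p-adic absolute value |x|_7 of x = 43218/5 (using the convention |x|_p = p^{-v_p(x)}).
|43218/5|_7 = 1/2401

Step 1 — compute v_7(x) by factoring powers of 7 out of the numerator and denominator: v_7(43218/5) = 4. Step 2 — apply |x|_p = p^{-v_p(x)} = 7^{-4} = 1/2401.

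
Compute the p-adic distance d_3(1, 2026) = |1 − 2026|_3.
d_3(1, 2026) = 1/81

Step 1 — x − y = 1 − 2026 = -2025. Step 2 — v_3(-2025) = 4 (factor: -2025 = −(3^4 · 25); the sign does not affect v_p). Step 3 — |x − y|_3 = 3^{-4} = 1/81.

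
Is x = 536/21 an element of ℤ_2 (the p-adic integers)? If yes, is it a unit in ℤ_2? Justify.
x ∈ ℤ_2 but not a unit; v_2(x) = 3 > 0

ℤ_2 = {x ∈ ℚ_2 : v_2(x) ≥ 0} and ℤ_2^× = {x ∈ ℤ_2 : v_2(x) = 0}. Here v_2(536/21) = v_2(num) − v_2(den) = 3; compare against these criteria.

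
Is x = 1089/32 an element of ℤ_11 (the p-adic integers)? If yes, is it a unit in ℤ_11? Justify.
x ∈ ℤ_11 but not a unit; v_11(x) = 2 > 0

ℤ_11 = {x ∈ ℚ_11 : v_11(x) ≥ 0} and ℤ_11^× = {x ∈ ℤ_11 : v_11(x) = 0}. Here v_11(1089/32) = v_11(num) − v_11(den) = 2; compare against these criteria.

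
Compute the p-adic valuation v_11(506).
v_11(506) = 1

v_11(n) is the largest exponent k such that 11^k divides n. Factor out: 506 = 11^1 · 46. (Sign doesn't affect v_p.) So v_11(506) = 1.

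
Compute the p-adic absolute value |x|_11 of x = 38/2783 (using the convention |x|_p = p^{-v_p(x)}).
|38/2783|_11 = 121

Step 1 — compute v_11(x) by factoring powers of 11 out of the numerator and denominator: v_11(38/2783) = -2. Step 2 — apply |x|_p = p^{-v_p(x)} = 11^{2} = 121.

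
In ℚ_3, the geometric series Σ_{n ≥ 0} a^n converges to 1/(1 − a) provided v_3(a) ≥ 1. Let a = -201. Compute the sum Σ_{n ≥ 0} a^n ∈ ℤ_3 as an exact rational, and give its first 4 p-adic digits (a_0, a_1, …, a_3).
Σ a^n = 1/(1 − a) = 1/202;  first 4 digits = (1, 2, 2, 2)

v_3(a) = 1 ≥ 1, so the series converges in ℤ_3 to 1/(1 − a) = 1/(1 − (-201)) = 1/202. Expand this rational in ℤ_3: compute digits iteratively via d_i = x_i mod 3, x_{i+1} = (x_i − d_i)/3. The first 4 digits are (1, 2, 2, 2).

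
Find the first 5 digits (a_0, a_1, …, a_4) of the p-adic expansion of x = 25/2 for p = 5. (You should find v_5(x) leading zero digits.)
(a_0, …, a_4) = (0, 0, 3, 2, 2)

v_5(25/2) = 2, so a_0 = ... = a_1 = 0. Factor out: x = 5^2 · u with u = 1/2 a unit in ℤ_5. Expand u iteratively via a_{v+i} = u_i mod 5, u_{i+1} = (u_i − a_{v+i})/5:
  u_0 = 1/2;  a_2 = 3;  u_1 = (u_0 − 3)/5 = -1/2
  u_1 = -1/2;  a_3 = 2;  u_2 = (u_1 − 2)/5 = -1/2
  u_2 = -1/2;  a_4 = 2;  u_3 = (u_2 − 2)/5 = -1/2
Digits: (0, 0, 3, 2, 2).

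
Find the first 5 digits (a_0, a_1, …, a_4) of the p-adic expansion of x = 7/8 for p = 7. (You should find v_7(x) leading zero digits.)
(a_0, …, a_4) = (0, 1, 6, 0, 6)

v_7(7/8) = 1, so a_0 = ... = a_0 = 0. Factor out: x = 7^1 · u with u = 1/8 a unit in ℤ_7. Expand u iteratively via a_{v+i} = u_i mod 7, u_{i+1} = (u_i − a_{v+i})/7:
  u_0 = 1/8;  a_1 = 1;  u_1 = (u_0 − 1)/7 = -1/8
  u_1 = -1/8;  a_2 = 6;  u_2 = (u_1 − 6)/7 = -7/8
  u_2 = -7/8;  a_3 = 0;  u_3 = (u_2 − 0)/7 = -1/8
  u_3 = -1/8;  a_4 = 6;  u_4 = (u_3 − 6)/7 = -7/8
Digits: (0, 1, 6, 0, 6).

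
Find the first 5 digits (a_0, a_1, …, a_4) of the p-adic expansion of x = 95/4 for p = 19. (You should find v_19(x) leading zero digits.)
(a_0, …, a_4) = (0, 6, 14, 4, 14)

v_19(95/4) = 1, so a_0 = ... = a_0 = 0. Factor out: x = 19^1 · u with u = 5/4 a unit in ℤ_19. Expand u iteratively via a_{v+i} = u_i mod 19, u_{i+1} = (u_i − a_{v+i})/19:
  u_0 = 5/4;  a_1 = 6;  u_1 = (u_0 − 6)/19 = -1/4
  u_1 = -1/4;  a_2 = 14;  u_2 = (u_1 − 14)/19 = -3/4
  u_2 = -3/4;  a_3 = 4;  u_3 = (u_2 − 4)/19 = -1/4
  u_3 = -1/4;  a_4 = 14;  u_4 = (u_3 − 14)/19 = -3/4
Digits: (0, 6, 14, 4, 14).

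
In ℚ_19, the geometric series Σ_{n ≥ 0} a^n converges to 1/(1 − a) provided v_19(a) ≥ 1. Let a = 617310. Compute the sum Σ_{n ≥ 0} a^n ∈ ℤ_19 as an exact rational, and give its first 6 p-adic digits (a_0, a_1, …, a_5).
Σ a^n = 1/(1 − a) = -1/617309;  first 6 digits = (1, 0, 0, 14, 4, 0)

v_19(a) = 3 ≥ 1, so the series converges in ℤ_19 to 1/(1 − a) = 1/(1 − 617310) = -1/617309. Expand this rational in ℤ_19: compute digits iteratively via d_i = x_i mod 19, x_{i+1} = (x_i − d_i)/19. The first 6 digits are (1, 0, 0, 14, 4, 0).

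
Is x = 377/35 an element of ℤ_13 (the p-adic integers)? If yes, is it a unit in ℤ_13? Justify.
x ∈ ℤ_13 but not a unit; v_13(x) = 1 > 0

ℤ_13 = {x ∈ ℚ_13 : v_13(x) ≥ 0} and ℤ_13^× = {x ∈ ℤ_13 : v_13(x) = 0}. Here v_13(377/35) = v_13(num) − v_13(den) = 1; compare against these criteria.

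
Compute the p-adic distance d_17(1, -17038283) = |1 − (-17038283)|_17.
d_17(1, -17038283) = 1/1419857

Step 1 — x − y = 1 − (-17038283) = 17038284. Step 2 — v_17(17038284) = 5 (factor: 17038284 = (17^5 · 12); the sign does not affect v_p). Step 3 — |x − y|_17 = 17^{-5} = 1/1419857.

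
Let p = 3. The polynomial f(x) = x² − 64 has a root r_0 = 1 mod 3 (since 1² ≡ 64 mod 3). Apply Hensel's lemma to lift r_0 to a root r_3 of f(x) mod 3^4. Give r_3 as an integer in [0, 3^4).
r_3 = 73 (mod 81)

Hensel's recurrence: r_{i+1} = r_i − f(r_i)·(f′(r_i))^{-1} mod 3^{i+2}, with f′(x) = 2x. Iterate:
  r_0 = 1 (mod 3)
  r_1 = 1 (mod 9)
  r_2 = 19 (mod 27)
  r_3 = 73 (mod 81)
Final: r_3 = 73, and one checks f(r_3) ≡ 0 mod 3^4.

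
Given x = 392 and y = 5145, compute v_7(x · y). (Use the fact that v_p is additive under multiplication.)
v_7(2016840) = 5

v_p(x) = 2 (factor: 392 = 7^2 · 8); v_p(y) = 3 (factor: 5145 = 7^3 · 15). Additivity: v_p(xy) = v_p(x) + v_p(y) = 2 + 3 = 5. (Direct check: xy = 2016840 = 7^5 · (120).)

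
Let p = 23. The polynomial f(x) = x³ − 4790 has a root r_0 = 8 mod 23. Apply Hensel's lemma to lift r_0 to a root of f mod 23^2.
r_1 = 146 (mod 529)

Hensel: r_{i+1} = r_i − f(r_i)/f′(r_i) mod 23^{i+2}, where f′(x) = 3x². Iterate:
  r_0 = 8 (mod 23)
  r_1 = 146 (mod 529)
Final: r = 146 with f(r) ≡ 0 mod 23^2.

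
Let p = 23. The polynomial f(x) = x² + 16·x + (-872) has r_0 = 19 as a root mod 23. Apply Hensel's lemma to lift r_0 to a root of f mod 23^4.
r_3 = 264611 (mod 279841)

Hensel: r_{i+1} = r_i − f(r_i)·(f′(r_i))^{-1} mod 23^{i+2}, f′(x) = 2x + 16. Iterate:
  r_0 = 19 (mod 23)
  r_1 = 111 (mod 529)
  r_2 = 9104 (mod 12167)
  r_3 = 264611 (mod 279841)
Final: r = 264611 satisfies f(r) ≡ 0 mod 23^4.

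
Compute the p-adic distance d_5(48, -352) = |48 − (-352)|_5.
d_5(48, -352) = 1/25

Step 1 — x − y = 48 − (-352) = 400. Step 2 — v_5(400) = 2 (factor: 400 = (5^2 · 16); the sign does not affect v_p). Step 3 — |x − y|_5 = 5^{-2} = 1/25.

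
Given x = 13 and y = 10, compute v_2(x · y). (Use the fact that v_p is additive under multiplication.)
v_2(130) = 1

v_p(x) = 0 (factor: 13 = 2^0 · 13); v_p(y) = 1 (factor: 10 = 2^1 · 5). Additivity: v_p(xy) = v_p(x) + v_p(y) = 0 + 1 = 1. (Direct check: xy = 130 = 2^1 · (65).)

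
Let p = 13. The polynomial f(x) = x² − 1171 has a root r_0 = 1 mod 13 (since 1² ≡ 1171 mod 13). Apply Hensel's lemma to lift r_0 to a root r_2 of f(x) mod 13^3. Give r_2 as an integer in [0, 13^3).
r_2 = 1938 (mod 2197)

Hensel's recurrence: r_{i+1} = r_i − f(r_i)·(f′(r_i))^{-1} mod 13^{i+2}, with f′(x) = 2x. Iterate:
  r_0 = 1 (mod 13)
  r_1 = 79 (mod 169)
  r_2 = 1938 (mod 2197)
Final: r_2 = 1938, and one checks f(r_2) ≡ 0 mod 13^3.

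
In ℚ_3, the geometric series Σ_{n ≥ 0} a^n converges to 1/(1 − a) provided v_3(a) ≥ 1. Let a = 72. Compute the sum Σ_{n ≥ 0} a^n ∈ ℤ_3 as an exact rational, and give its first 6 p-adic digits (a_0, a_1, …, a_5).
Σ a^n = 1/(1 − a) = -1/71;  first 6 digits = (1, 0, 2, 2, 1, 0)

v_3(a) = 2 ≥ 1, so the series converges in ℤ_3 to 1/(1 − a) = 1/(1 − 72) = -1/71. Expand this rational in ℤ_3: compute digits iteratively via d_i = x_i mod 3, x_{i+1} = (x_i − d_i)/3. The first 6 digits are (1, 0, 2, 2, 1, 0).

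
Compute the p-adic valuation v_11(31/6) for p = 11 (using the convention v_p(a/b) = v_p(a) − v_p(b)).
v_11(31/6) = 0

Factor powers of 11 from the numerator and denominator of the reduced fraction: 31 = 11^0 · 31 and 6 = 11^0 · 6. Apply v_p(a/b) = v_p(a) − v_p(b): v_11(31/6) = 0 − 0 = 0.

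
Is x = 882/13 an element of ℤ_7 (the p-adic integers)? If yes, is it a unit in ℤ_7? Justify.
x ∈ ℤ_7 but not a unit; v_7(x) = 2 > 0

ℤ_7 = {x ∈ ℚ_7 : v_7(x) ≥ 0} and ℤ_7^× = {x ∈ ℤ_7 : v_7(x) = 0}. Here v_7(882/13) = v_7(num) − v_7(den) = 2; compare against these criteria.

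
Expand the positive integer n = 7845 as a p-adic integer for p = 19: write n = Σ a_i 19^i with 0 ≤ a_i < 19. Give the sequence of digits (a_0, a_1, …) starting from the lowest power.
(a_0, a_1, …) = (17, 13, 2, 1)

Repeated division by 19 gives the digits low-to-high: 7845 = 17 + 13·19^1 + 2·19^2 + 1·19^3. Digit sequence: (17, 13, 2, 1).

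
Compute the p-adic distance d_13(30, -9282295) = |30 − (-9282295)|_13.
d_13(30, -9282295) = 1/371293

Step 1 — x − y = 30 − (-9282295) = 9282325. Step 2 — v_13(9282325) = 5 (factor: 9282325 = (13^5 · 25); the sign does not affect v_p). Step 3 — |x − y|_13 = 13^{-5} = 1/371293.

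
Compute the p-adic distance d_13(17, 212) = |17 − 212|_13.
d_13(17, 212) = 1/13

Step 1 — x − y = 17 − 212 = -195. Step 2 — v_13(-195) = 1 (factor: -195 = −(13^1 · 15); the sign does not affect v_p). Step 3 — |x − y|_13 = 13^{-1} = 1/13.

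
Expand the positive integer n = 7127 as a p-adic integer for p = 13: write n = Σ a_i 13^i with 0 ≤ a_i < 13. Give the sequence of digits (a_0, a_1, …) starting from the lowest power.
(a_0, a_1, …) = (3, 2, 3, 3)

Repeated division by 13 gives the digits low-to-high: 7127 = 3 + 2·13^1 + 3·13^2 + 3·13^3. Digit sequence: (3, 2, 3, 3).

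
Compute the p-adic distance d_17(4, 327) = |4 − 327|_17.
d_17(4, 327) = 1/17

Step 1 — x − y = 4 − 327 = -323. Step 2 — v_17(-323) = 1 (factor: -323 = −(17^1 · 19); the sign does not affect v_p). Step 3 — |x − y|_17 = 17^{-1} = 1/17.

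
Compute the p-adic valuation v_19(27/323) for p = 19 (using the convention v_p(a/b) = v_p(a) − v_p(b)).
v_19(27/323) = -1

Factor powers of 19 from the numerator and denominator of the reduced fraction: 27 = 19^0 · 27 and 323 = 19^1 · 17. Apply v_p(a/b) = v_p(a) − v_p(b): v_19(27/323) = 0 − 1 = -1.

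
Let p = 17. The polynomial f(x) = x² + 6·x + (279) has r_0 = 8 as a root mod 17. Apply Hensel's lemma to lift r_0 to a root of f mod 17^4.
r_3 = 1606 (mod 83521)

Hensel: r_{i+1} = r_i − f(r_i)·(f′(r_i))^{-1} mod 17^{i+2}, f′(x) = 2x + 6. Iterate:
  r_0 = 8 (mod 17)
  r_1 = 161 (mod 289)
  r_2 = 1606 (mod 4913)
  r_3 = 1606 (mod 83521)
Final: r = 1606 satisfies f(r) ≡ 0 mod 17^4.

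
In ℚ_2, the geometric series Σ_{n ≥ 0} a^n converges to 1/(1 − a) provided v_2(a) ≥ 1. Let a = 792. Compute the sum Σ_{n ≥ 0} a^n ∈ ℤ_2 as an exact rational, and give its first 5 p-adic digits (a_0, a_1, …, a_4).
Σ a^n = 1/(1 − a) = -1/791;  first 5 digits = (1, 0, 0, 1, 1)

v_2(a) = 3 ≥ 1, so the series converges in ℤ_2 to 1/(1 − a) = 1/(1 − 792) = -1/791. Expand this rational in ℤ_2: compute digits iteratively via d_i = x_i mod 2, x_{i+1} = (x_i − d_i)/2. The first 5 digits are (1, 0, 0, 1, 1).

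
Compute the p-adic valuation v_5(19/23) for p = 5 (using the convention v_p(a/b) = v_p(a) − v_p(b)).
v_5(19/23) = 0

Factor powers of 5 from the numerator and denominator of the reduced fraction: 19 = 5^0 · 19 and 23 = 5^0 · 23. Apply v_p(a/b) = v_p(a) − v_p(b): v_5(19/23) = 0 − 0 = 0.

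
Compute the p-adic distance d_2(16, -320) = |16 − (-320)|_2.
d_2(16, -320) = 1/16

Step 1 — x − y = 16 − (-320) = 336. Step 2 — v_2(336) = 4 (factor: 336 = (2^4 · 21); the sign does not affect v_p). Step 3 — |x − y|_2 = 2^{-4} = 1/16.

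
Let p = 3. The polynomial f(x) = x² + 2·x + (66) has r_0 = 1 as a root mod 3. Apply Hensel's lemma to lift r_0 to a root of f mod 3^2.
r_1 = 4 (mod 9)

Hensel: r_{i+1} = r_i − f(r_i)·(f′(r_i))^{-1} mod 3^{i+2}, f′(x) = 2x + 2. Iterate:
  r_0 = 1 (mod 3)
  r_1 = 4 (mod 9)
Final: r = 4 satisfies f(r) ≡ 0 mod 3^2.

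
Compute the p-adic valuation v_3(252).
v_3(252) = 2

v_3(n) is the largest exponent k such that 3^k divides n. Factor out: 252 = 3^2 · 28. (Sign doesn't affect v_p.) So v_3(252) = 2.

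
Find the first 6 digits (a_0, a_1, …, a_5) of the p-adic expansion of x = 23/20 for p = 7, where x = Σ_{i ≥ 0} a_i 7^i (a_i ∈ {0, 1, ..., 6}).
(a_0, …, a_5) = (5, 4, 6, 5, 3, 4)

v_7(23/20) = 0 (numerator and denominator both coprime to 7), so x ∈ ℤ_7^×. Compute digits iteratively via a_i = x_i mod 7, x_{i+1} = (x_i − a_i)/7, with x_0 = x:
  x_0 = 23/20;  a_0 = 5;  x_1 = (x_0 − 5)/7 = -11/20
  x_1 = -11/20;  a_1 = 4;  x_2 = (x_1 − 4)/7 = -13/20
  x_2 = -13/20;  a_2 = 6;  x_3 = (x_2 − 6)/7 = -19/20
  x_3 = -19/20;  a_3 = 5;  x_4 = (x_3 − 5)/7 = -17/20
  x_4 = -17/20;  a_4 = 3;  x_5 = (x_4 − 3)/7 = -11/20
  x_5 = -11/20;  a_5 = 4;  x_6 = (x_5 − 4)/7 = -13/20
Digits: (5, 4, 6, 5, 3, 4).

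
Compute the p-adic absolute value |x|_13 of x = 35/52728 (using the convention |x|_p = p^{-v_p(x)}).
|35/52728|_13 = 2197

Step 1 — compute v_13(x) by factoring powers of 13 out of the numerator and denominator: v_13(35/52728) = -3. Step 2 — apply |x|_p = p^{-v_p(x)} = 13^{3} = 2197.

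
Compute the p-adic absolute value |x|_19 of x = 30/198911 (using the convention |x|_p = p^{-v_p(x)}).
|30/198911|_19 = 6859

Step 1 — compute v_19(x) by factoring powers of 19 out of the numerator and denominator: v_19(30/198911) = -3. Step 2 — apply |x|_p = p^{-v_p(x)} = 19^{3} = 6859.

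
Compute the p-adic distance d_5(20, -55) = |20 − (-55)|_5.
d_5(20, -55) = 1/25

Step 1 — x − y = 20 − (-55) = 75. Step 2 — v_5(75) = 2 (factor: 75 = (5^2 · 3); the sign does not affect v_p). Step 3 — |x − y|_5 = 5^{-2} = 1/25.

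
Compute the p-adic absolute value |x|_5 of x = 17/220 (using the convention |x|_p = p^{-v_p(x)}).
|17/220|_5 = 5

Step 1 — compute v_5(x) by factoring powers of 5 out of the numerator and denominator: v_5(17/220) = -1. Step 2 — apply |x|_p = p^{-v_p(x)} = 5^{1} = 5.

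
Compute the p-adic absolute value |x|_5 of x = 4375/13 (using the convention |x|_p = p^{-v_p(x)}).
|4375/13|_5 = 1/625

Step 1 — compute v_5(x) by factoring powers of 5 out of the numerator and denominator: v_5(4375/13) = 4. Step 2 — apply |x|_p = p^{-v_p(x)} = 5^{-4} = 1/625.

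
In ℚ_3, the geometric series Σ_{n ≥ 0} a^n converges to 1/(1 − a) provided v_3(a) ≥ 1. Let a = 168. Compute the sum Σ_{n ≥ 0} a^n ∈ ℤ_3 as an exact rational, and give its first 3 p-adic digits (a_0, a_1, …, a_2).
Σ a^n = 1/(1 − a) = -1/167;  first 3 digits = (1, 2, 1)

v_3(a) = 1 ≥ 1, so the series converges in ℤ_3 to 1/(1 − a) = 1/(1 − 168) = -1/167. Expand this rational in ℤ_3: compute digits iteratively via d_i = x_i mod 3, x_{i+1} = (x_i − d_i)/3. The first 3 digits are (1, 2, 1).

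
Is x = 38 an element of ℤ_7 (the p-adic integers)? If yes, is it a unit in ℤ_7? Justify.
x ∈ ℤ_7^× (unit); v_7(x) = 0

ℤ_7 = {x ∈ ℚ_7 : v_7(x) ≥ 0} and ℤ_7^× = {x ∈ ℤ_7 : v_7(x) = 0}. Here v_7(38) = v_7(num) − v_7(den) = 0; compare against these criteria.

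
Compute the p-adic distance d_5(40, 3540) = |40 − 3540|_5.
d_5(40, 3540) = 1/125

Step 1 — x − y = 40 − 3540 = -3500. Step 2 — v_5(-3500) = 3 (factor: -3500 = −(5^3 · 28); the sign does not affect v_p). Step 3 — |x − y|_5 = 5^{-3} = 1/125.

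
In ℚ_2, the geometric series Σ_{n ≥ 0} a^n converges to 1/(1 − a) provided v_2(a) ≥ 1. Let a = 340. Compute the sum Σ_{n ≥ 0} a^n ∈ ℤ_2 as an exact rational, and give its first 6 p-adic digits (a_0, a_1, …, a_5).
Σ a^n = 1/(1 − a) = -1/339;  first 6 digits = (1, 0, 1, 0, 0, 1)

v_2(a) = 2 ≥ 1, so the series converges in ℤ_2 to 1/(1 − a) = 1/(1 − 340) = -1/339. Expand this rational in ℤ_2: compute digits iteratively via d_i = x_i mod 2, x_{i+1} = (x_i − d_i)/2. The first 6 digits are (1, 0, 1, 0, 0, 1).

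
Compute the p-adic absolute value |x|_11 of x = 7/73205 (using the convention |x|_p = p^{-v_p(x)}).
|7/73205|_11 = 14641

Step 1 — compute v_11(x) by factoring powers of 11 out of the numerator and denominator: v_11(7/73205) = -4. Step 2 — apply |x|_p = p^{-v_p(x)} = 11^{4} = 14641.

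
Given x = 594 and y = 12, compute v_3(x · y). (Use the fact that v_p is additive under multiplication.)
v_3(7128) = 4

v_p(x) = 3 (factor: 594 = 3^3 · 22); v_p(y) = 1 (factor: 12 = 3^1 · 4). Additivity: v_p(xy) = v_p(x) + v_p(y) = 3 + 1 = 4. (Direct check: xy = 7128 = 3^4 · (88).)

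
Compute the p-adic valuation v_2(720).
v_2(720) = 4

v_2(n) is the largest exponent k such that 2^k divides n. Factor out: 720 = 2^4 · 45. (Sign doesn't affect v_p.) So v_2(720) = 4.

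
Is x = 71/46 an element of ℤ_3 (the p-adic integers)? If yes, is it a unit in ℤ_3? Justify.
x ∈ ℤ_3^× (unit); v_3(x) = 0

ℤ_3 = {x ∈ ℚ_3 : v_3(x) ≥ 0} and ℤ_3^× = {x ∈ ℤ_3 : v_3(x) = 0}. Here v_3(71/46) = v_3(num) − v_3(den) = 0; compare against these criteria.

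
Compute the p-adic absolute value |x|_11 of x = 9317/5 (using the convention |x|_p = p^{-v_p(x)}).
|9317/5|_11 = 1/1331

Step 1 — compute v_11(x) by factoring powers of 11 out of the numerator and denominator: v_11(9317/5) = 3. Step 2 — apply |x|_p = p^{-v_p(x)} = 11^{-3} = 1/1331.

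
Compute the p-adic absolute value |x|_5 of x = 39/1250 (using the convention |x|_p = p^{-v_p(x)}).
|39/1250|_5 = 625

Step 1 — compute v_5(x) by factoring powers of 5 out of the numerator and denominator: v_5(39/1250) = -4. Step 2 — apply |x|_p = p^{-v_p(x)} = 5^{4} = 625.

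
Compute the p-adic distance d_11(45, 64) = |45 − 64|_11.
d_11(45, 64) = 1

Step 1 — x − y = 45 − 64 = -19. Step 2 — v_11(-19) = 0 (factor: -19 = −(11^0 · 19); the sign does not affect v_p). Step 3 — |x − y|_11 = 11^{0} = 1.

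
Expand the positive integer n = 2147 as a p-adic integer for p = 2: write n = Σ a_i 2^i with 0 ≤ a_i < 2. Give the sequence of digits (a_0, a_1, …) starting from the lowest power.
(a_0, a_1, …) = (1, 1, 0, 0, 0, 1, 1, 0, 0, 0, 0, 1)

Repeated division by 2 gives the digits low-to-high: 2147 = 1 + 1·2^1 + 1·2^5 + 1·2^6 + 1·2^11. Digit sequence: (1, 1, 0, 0, 0, 1, 1, 0, 0, 0, 0, 1).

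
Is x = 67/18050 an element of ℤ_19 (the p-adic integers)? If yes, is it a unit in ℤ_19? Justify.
x ∉ ℤ_19 (v_19(x) = -2 < 0)

ℤ_19 = {x ∈ ℚ_19 : v_19(x) ≥ 0} and ℤ_19^× = {x ∈ ℤ_19 : v_19(x) = 0}. Here v_19(67/18050) = v_19(num) − v_19(den) = -2; compare against these criteria.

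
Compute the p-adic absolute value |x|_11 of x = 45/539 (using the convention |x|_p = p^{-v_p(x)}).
|45/539|_11 = 11

Step 1 — compute v_11(x) by factoring powers of 11 out of the numerator and denominator: v_11(45/539) = -1. Step 2 — apply |x|_p = p^{-v_p(x)} = 11^{1} = 11.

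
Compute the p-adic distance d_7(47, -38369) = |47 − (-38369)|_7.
d_7(47, -38369) = 1/2401

Step 1 — x − y = 47 − (-38369) = 38416. Step 2 — v_7(38416) = 4 (factor: 38416 = (7^4 · 16); the sign does not affect v_p). Step 3 — |x − y|_7 = 7^{-4} = 1/2401.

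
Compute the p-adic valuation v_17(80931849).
v_17(80931849) = 5

v_17(n) is the largest exponent k such that 17^k divides n. Factor out: 80931849 = 17^5 · 57. (Sign doesn't affect v_p.) So v_17(80931849) = 5.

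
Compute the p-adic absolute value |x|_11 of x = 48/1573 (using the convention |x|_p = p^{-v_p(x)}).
|48/1573|_11 = 121

Step 1 — compute v_11(x) by factoring powers of 11 out of the numerator and denominator: v_11(48/1573) = -2. Step 2 — apply |x|_p = p^{-v_p(x)} = 11^{2} = 121.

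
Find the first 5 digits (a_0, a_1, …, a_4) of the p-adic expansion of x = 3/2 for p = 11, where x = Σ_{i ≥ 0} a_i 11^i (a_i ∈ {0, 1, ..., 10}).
(a_0, …, a_4) = (7, 5, 5, 5, 5)

v_11(3/2) = 0 (numerator and denominator both coprime to 11), so x ∈ ℤ_11^×. Compute digits iteratively via a_i = x_i mod 11, x_{i+1} = (x_i − a_i)/11, with x_0 = x:
  x_0 = 3/2;  a_0 = 7;  x_1 = (x_0 − 7)/11 = -1/2
  x_1 = -1/2;  a_1 = 5;  x_2 = (x_1 − 5)/11 = -1/2
  x_2 = -1/2;  a_2 = 5;  x_3 = (x_2 − 5)/11 = -1/2
  x_3 = -1/2;  a_3 = 5;  x_4 = (x_3 − 5)/11 = -1/2
  x_4 = -1/2;  a_4 = 5;  x_5 = (x_4 − 5)/11 = -1/2
Digits: (7, 5, 5, 5, 5).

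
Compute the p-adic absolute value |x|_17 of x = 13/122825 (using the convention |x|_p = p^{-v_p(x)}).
|13/122825|_17 = 4913

Step 1 — compute v_17(x) by factoring powers of 17 out of the numerator and denominator: v_17(13/122825) = -3. Step 2 — apply |x|_p = p^{-v_p(x)} = 17^{3} = 4913.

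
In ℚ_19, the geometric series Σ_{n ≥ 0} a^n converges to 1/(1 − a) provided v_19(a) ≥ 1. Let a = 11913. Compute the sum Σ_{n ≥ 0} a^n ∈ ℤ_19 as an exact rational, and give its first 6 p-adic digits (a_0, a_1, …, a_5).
Σ a^n = 1/(1 − a) = -1/11912;  first 6 digits = (1, 0, 14, 1, 6, 0)

v_19(a) = 2 ≥ 1, so the series converges in ℤ_19 to 1/(1 − a) = 1/(1 − 11913) = -1/11912. Expand this rational in ℤ_19: compute digits iteratively via d_i = x_i mod 19, x_{i+1} = (x_i − d_i)/19. The first 6 digits are (1, 0, 14, 1, 6, 0).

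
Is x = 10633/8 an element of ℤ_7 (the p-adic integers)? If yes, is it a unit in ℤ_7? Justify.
x ∈ ℤ_7 but not a unit; v_7(x) = 3 > 0

ℤ_7 = {x ∈ ℚ_7 : v_7(x) ≥ 0} and ℤ_7^× = {x ∈ ℤ_7 : v_7(x) = 0}. Here v_7(10633/8) = v_7(num) − v_7(den) = 3; compare against these criteria.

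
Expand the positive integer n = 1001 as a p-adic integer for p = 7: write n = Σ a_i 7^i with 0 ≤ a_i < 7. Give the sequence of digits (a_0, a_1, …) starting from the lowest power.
(a_0, a_1, …) = (0, 3, 6, 2)

Repeated division by 7 gives the digits low-to-high: 1001 = 3·7^1 + 6·7^2 + 2·7^3. Digit sequence: (0, 3, 6, 2).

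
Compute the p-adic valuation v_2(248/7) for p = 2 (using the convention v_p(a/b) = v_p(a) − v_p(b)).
v_2(248/7) = 3

Factor powers of 2 from the numerator and denominator of the reduced fraction: 248 = 2^3 · 31 and 7 = 2^0 · 7. Apply v_p(a/b) = v_p(a) − v_p(b): v_2(248/7) = 3 − 0 = 3.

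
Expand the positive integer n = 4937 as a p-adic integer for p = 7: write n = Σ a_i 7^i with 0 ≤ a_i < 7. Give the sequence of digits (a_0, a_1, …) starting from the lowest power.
(a_0, a_1, …) = (2, 5, 2, 0, 2)

Repeated division by 7 gives the digits low-to-high: 4937 = 2 + 5·7^1 + 2·7^2 + 2·7^4. Digit sequence: (2, 5, 2, 0, 2).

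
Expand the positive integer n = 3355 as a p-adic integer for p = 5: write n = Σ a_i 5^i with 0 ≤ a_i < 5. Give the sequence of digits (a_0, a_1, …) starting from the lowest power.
(a_0, a_1, …) = (0, 1, 4, 1, 0, 1)

Repeated division by 5 gives the digits low-to-high: 3355 = 1·5^1 + 4·5^2 + 1·5^3 + 1·5^5. Digit sequence: (0, 1, 4, 1, 0, 1).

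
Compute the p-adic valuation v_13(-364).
v_13(-364) = 1

v_13(n) is the largest exponent k such that 13^k divides n. Factor out: -364 = -13^1 · 28. (Sign doesn't affect v_p.) So v_13(-364) = 1.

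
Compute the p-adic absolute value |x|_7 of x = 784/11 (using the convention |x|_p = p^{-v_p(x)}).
|784/11|_7 = 1/49

Step 1 — compute v_7(x) by factoring powers of 7 out of the numerator and denominator: v_7(784/11) = 2. Step 2 — apply |x|_p = p^{-v_p(x)} = 7^{-2} = 1/49.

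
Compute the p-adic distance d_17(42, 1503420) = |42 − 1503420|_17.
d_17(42, 1503420) = 1/83521

Step 1 — x − y = 42 − 1503420 = -1503378. Step 2 — v_17(-1503378) = 4 (factor: -1503378 = −(17^4 · 18); the sign does not affect v_p). Step 3 — |x − y|_17 = 17^{-4} = 1/83521.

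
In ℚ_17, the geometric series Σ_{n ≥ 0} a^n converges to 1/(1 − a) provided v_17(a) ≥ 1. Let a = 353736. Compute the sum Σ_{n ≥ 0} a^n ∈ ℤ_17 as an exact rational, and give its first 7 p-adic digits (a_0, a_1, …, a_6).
Σ a^n = 1/(1 − a) = -1/353735;  first 7 digits = (1, 0, 0, 4, 4, 0, 16)

v_17(a) = 3 ≥ 1, so the series converges in ℤ_17 to 1/(1 − a) = 1/(1 − 353736) = -1/353735. Expand this rational in ℤ_17: compute digits iteratively via d_i = x_i mod 17, x_{i+1} = (x_i − d_i)/17. The first 7 digits are (1, 0, 0, 4, 4, 0, 16).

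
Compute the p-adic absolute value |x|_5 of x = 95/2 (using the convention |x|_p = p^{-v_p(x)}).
|95/2|_5 = 1/5

Step 1 — compute v_5(x) by factoring powers of 5 out of the numerator and denominator: v_5(95/2) = 1. Step 2 — apply |x|_p = p^{-v_p(x)} = 5^{-1} = 1/5.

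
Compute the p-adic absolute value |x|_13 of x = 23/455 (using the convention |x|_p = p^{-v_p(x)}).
|23/455|_13 = 13

Step 1 — compute v_13(x) by factoring powers of 13 out of the numerator and denominator: v_13(23/455) = -1. Step 2 — apply |x|_p = p^{-v_p(x)} = 13^{1} = 13.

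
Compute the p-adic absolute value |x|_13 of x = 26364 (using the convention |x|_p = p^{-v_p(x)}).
|26364|_13 = 1/2197

Step 1 — compute v_13(x) by factoring powers of 13 out of the numerator and denominator: v_13(26364) = 3. Step 2 — apply |x|_p = p^{-v_p(x)} = 13^{-3} = 1/2197.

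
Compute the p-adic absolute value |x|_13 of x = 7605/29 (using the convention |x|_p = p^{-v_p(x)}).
|7605/29|_13 = 1/169

Step 1 — compute v_13(x) by factoring powers of 13 out of the numerator and denominator: v_13(7605/29) = 2. Step 2 — apply |x|_p = p^{-v_p(x)} = 13^{-2} = 1/169.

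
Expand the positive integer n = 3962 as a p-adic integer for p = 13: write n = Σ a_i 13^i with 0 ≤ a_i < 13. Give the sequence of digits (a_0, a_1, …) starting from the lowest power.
(a_0, a_1, …) = (10, 5, 10, 1)

Repeated division by 13 gives the digits low-to-high: 3962 = 10 + 5·13^1 + 10·13^2 + 1·13^3. Digit sequence: (10, 5, 10, 1).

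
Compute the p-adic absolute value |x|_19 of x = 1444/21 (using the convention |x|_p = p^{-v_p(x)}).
|1444/21|_19 = 1/361

Step 1 — compute v_19(x) by factoring powers of 19 out of the numerator and denominator: v_19(1444/21) = 2. Step 2 — apply |x|_p = p^{-v_p(x)} = 19^{-2} = 1/361.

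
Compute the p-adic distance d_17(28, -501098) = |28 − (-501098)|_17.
d_17(28, -501098) = 1/83521

Step 1 — x − y = 28 − (-501098) = 501126. Step 2 — v_17(501126) = 4 (factor: 501126 = (17^4 · 6); the sign does not affect v_p). Step 3 — |x − y|_17 = 17^{-4} = 1/83521.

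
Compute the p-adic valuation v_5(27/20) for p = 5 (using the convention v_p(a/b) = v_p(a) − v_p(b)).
v_5(27/20) = -1

Factor powers of 5 from the numerator and denominator of the reduced fraction: 27 = 5^0 · 27 and 20 = 5^1 · 4. Apply v_p(a/b) = v_p(a) − v_p(b): v_5(27/20) = 0 − 1 = -1.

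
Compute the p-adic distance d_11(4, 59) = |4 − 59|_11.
d_11(4, 59) = 1/11

Step 1 — x − y = 4 − 59 = -55. Step 2 — v_11(-55) = 1 (factor: -55 = −(11^1 · 5); the sign does not affect v_p). Step 3 — |x − y|_11 = 11^{-1} = 1/11.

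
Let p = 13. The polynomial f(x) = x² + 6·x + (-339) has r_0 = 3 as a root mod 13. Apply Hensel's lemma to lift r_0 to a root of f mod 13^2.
r_1 = 29 (mod 169)

Hensel: r_{i+1} = r_i − f(r_i)·(f′(r_i))^{-1} mod 13^{i+2}, f′(x) = 2x + 6. Iterate:
  r_0 = 3 (mod 13)
  r_1 = 29 (mod 169)
Final: r = 29 satisfies f(r) ≡ 0 mod 13^2.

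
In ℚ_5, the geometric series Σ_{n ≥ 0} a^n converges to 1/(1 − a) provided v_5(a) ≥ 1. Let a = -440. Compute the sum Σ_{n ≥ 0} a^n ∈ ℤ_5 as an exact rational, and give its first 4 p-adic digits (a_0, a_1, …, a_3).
Σ a^n = 1/(1 − a) = 1/441;  first 4 digits = (1, 2, 1, 3)

v_5(a) = 1 ≥ 1, so the series converges in ℤ_5 to 1/(1 − a) = 1/(1 − (-440)) = 1/441. Expand this rational in ℤ_5: compute digits iteratively via d_i = x_i mod 5, x_{i+1} = (x_i − d_i)/5. The first 4 digits are (1, 2, 1, 3).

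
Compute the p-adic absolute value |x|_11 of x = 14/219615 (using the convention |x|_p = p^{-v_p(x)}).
|14/219615|_11 = 14641

Step 1 — compute v_11(x) by factoring powers of 11 out of the numerator and denominator: v_11(14/219615) = -4. Step 2 — apply |x|_p = p^{-v_p(x)} = 11^{4} = 14641.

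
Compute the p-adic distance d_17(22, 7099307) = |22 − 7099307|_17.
d_17(22, 7099307) = 1/1419857

Step 1 — x − y = 22 − 7099307 = -7099285. Step 2 — v_17(-7099285) = 5 (factor: -7099285 = −(17^5 · 5); the sign does not affect v_p). Step 3 — |x − y|_17 = 17^{-5} = 1/1419857.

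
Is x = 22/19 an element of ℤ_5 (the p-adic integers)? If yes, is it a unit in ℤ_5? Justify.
x ∈ ℤ_5^× (unit); v_5(x) = 0

ℤ_5 = {x ∈ ℚ_5 : v_5(x) ≥ 0} and ℤ_5^× = {x ∈ ℤ_5 : v_5(x) = 0}. Here v_5(22/19) = v_5(num) − v_5(den) = 0; compare against these criteria.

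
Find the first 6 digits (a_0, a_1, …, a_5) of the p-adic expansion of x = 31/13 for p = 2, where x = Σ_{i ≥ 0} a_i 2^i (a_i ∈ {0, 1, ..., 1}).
(a_0, …, a_5) = (1, 1, 0, 1, 1, 0)

v_2(31/13) = 0 (numerator and denominator both coprime to 2), so x ∈ ℤ_2^×. Compute digits iteratively via a_i = x_i mod 2, x_{i+1} = (x_i − a_i)/2, with x_0 = x:
  x_0 = 31/13;  a_0 = 1;  x_1 = (x_0 − 1)/2 = 9/13
  x_1 = 9/13;  a_1 = 1;  x_2 = (x_1 − 1)/2 = -2/13
  x_2 = -2/13;  a_2 = 0;  x_3 = (x_2 − 0)/2 = -1/13
  x_3 = -1/13;  a_3 = 1;  x_4 = (x_3 − 1)/2 = -7/13
  x_4 = -7/13;  a_4 = 1;  x_5 = (x_4 − 1)/2 = -10/13
  x_5 = -10/13;  a_5 = 0;  x_6 = (x_5 − 0)/2 = -5/13
Digits: (1, 1, 0, 1, 1, 0).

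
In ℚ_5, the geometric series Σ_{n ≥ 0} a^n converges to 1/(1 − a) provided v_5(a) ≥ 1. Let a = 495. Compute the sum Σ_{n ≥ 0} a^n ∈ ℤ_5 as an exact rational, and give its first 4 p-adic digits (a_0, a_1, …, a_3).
Σ a^n = 1/(1 − a) = -1/494;  first 4 digits = (1, 4, 0, 3)

v_5(a) = 1 ≥ 1, so the series converges in ℤ_5 to 1/(1 − a) = 1/(1 − 495) = -1/494. Expand this rational in ℤ_5: compute digits iteratively via d_i = x_i mod 5, x_{i+1} = (x_i − d_i)/5. The first 4 digits are (1, 4, 0, 3).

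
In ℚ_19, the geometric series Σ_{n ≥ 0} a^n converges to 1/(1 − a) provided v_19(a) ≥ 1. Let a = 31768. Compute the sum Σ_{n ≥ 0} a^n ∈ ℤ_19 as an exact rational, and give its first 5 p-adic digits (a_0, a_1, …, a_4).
Σ a^n = 1/(1 − a) = -1/31767;  first 5 digits = (1, 0, 12, 4, 11)

v_19(a) = 2 ≥ 1, so the series converges in ℤ_19 to 1/(1 − a) = 1/(1 − 31768) = -1/31767. Expand this rational in ℤ_19: compute digits iteratively via d_i = x_i mod 19, x_{i+1} = (x_i − d_i)/19. The first 5 digits are (1, 0, 12, 4, 11).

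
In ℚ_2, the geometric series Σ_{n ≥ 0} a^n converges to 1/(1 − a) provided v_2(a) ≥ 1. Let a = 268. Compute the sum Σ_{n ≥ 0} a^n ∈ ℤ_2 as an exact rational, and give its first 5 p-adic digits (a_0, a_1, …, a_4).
Σ a^n = 1/(1 − a) = -1/267;  first 5 digits = (1, 0, 1, 1, 1)

v_2(a) = 2 ≥ 1, so the series converges in ℤ_2 to 1/(1 − a) = 1/(1 − 268) = -1/267. Expand this rational in ℤ_2: compute digits iteratively via d_i = x_i mod 2, x_{i+1} = (x_i − d_i)/2. The first 5 digits are (1, 0, 1, 1, 1).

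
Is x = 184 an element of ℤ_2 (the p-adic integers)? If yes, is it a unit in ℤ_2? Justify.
x ∈ ℤ_2 but not a unit; v_2(x) = 3 > 0

ℤ_2 = {x ∈ ℚ_2 : v_2(x) ≥ 0} and ℤ_2^× = {x ∈ ℤ_2 : v_2(x) = 0}. Here v_2(184) = v_2(num) − v_2(den) = 3; compare against these criteria.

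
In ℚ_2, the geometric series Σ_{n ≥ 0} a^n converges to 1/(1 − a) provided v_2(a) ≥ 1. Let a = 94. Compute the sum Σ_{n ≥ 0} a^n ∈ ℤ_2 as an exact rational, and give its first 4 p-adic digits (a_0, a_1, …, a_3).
Σ a^n = 1/(1 − a) = -1/93;  first 4 digits = (1, 1, 0, 1)

v_2(a) = 1 ≥ 1, so the series converges in ℤ_2 to 1/(1 − a) = 1/(1 − 94) = -1/93. Expand this rational in ℤ_2: compute digits iteratively via d_i = x_i mod 2, x_{i+1} = (x_i − d_i)/2. The first 4 digits are (1, 1, 0, 1).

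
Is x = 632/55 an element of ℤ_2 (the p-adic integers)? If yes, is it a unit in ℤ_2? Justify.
x ∈ ℤ_2 but not a unit; v_2(x) = 3 > 0

ℤ_2 = {x ∈ ℚ_2 : v_2(x) ≥ 0} and ℤ_2^× = {x ∈ ℤ_2 : v_2(x) = 0}. Here v_2(632/55) = v_2(num) − v_2(den) = 3; compare against these criteria.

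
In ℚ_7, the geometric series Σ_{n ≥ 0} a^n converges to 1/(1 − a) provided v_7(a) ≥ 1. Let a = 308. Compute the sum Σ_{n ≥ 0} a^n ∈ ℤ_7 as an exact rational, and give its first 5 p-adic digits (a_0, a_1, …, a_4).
Σ a^n = 1/(1 − a) = -1/307;  first 5 digits = (1, 2, 3, 5, 2)

v_7(a) = 1 ≥ 1, so the series converges in ℤ_7 to 1/(1 − a) = 1/(1 − 308) = -1/307. Expand this rational in ℤ_7: compute digits iteratively via d_i = x_i mod 7, x_{i+1} = (x_i − d_i)/7. The first 5 digits are (1, 2, 3, 5, 2).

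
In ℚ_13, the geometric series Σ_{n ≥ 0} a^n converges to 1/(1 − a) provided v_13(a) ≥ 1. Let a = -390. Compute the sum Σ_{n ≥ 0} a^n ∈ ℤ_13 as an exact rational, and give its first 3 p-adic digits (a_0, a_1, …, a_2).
Σ a^n = 1/(1 − a) = 1/391;  first 3 digits = (1, 9, 0)

v_13(a) = 1 ≥ 1, so the series converges in ℤ_13 to 1/(1 − a) = 1/(1 − (-390)) = 1/391. Expand this rational in ℤ_13: compute digits iteratively via d_i = x_i mod 13, x_{i+1} = (x_i − d_i)/13. The first 3 digits are (1, 9, 0).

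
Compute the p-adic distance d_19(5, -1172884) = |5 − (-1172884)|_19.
d_19(5, -1172884) = 1/130321

Step 1 — x − y = 5 − (-1172884) = 1172889. Step 2 — v_19(1172889) = 4 (factor: 1172889 = (19^4 · 9); the sign does not affect v_p). Step 3 — |x − y|_19 = 19^{-4} = 1/130321.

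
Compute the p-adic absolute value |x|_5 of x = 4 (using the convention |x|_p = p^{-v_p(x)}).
|4|_5 = 1

Step 1 — compute v_5(x) by factoring powers of 5 out of the numerator and denominator: v_5(4) = 0. Step 2 — apply |x|_p = p^{-v_p(x)} = 5^{0} = 1.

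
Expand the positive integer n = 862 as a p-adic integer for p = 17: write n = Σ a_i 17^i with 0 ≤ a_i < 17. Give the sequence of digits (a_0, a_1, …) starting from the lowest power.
(a_0, a_1, …) = (12, 16, 2)

Repeated division by 17 gives the digits low-to-high: 862 = 12 + 16·17^1 + 2·17^2. Digit sequence: (12, 16, 2).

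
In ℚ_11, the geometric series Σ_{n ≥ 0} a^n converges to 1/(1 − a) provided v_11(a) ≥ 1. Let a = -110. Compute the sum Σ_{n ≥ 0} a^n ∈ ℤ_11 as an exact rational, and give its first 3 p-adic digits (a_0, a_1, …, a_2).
Σ a^n = 1/(1 − a) = 1/111;  first 3 digits = (1, 1, 0)

v_11(a) = 1 ≥ 1, so the series converges in ℤ_11 to 1/(1 − a) = 1/(1 − (-110)) = 1/111. Expand this rational in ℤ_11: compute digits iteratively via d_i = x_i mod 11, x_{i+1} = (x_i − d_i)/11. The first 3 digits are (1, 1, 0).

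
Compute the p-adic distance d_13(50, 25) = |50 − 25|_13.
d_13(50, 25) = 1

Step 1 — x − y = 50 − 25 = 25. Step 2 — v_13(25) = 0 (factor: 25 = (13^0 · 25); the sign does not affect v_p). Step 3 — |x − y|_13 = 13^{0} = 1.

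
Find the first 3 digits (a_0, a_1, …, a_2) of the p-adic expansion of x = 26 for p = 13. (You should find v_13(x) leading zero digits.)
(a_0, …, a_2) = (0, 2, 0)

v_13(26) = 1, so a_0 = ... = a_0 = 0. Factor out: x = 13^1 · u with u = 2 a unit in ℤ_13. Expand u iteratively via a_{v+i} = u_i mod 13, u_{i+1} = (u_i − a_{v+i})/13:
  u_0 = 2;  a_1 = 2;  u_1 = (u_0 − 2)/13 = 0
  u_1 = 0;  a_2 = 0;  u_2 = (u_1 − 0)/13 = 0
Digits: (0, 2, 0).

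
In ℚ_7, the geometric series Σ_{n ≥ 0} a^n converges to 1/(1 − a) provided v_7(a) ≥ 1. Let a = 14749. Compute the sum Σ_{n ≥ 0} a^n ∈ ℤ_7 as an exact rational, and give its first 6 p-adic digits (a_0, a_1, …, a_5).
Σ a^n = 1/(1 − a) = -1/14748;  first 6 digits = (1, 0, 0, 1, 6, 0)

v_7(a) = 3 ≥ 1, so the series converges in ℤ_7 to 1/(1 − a) = 1/(1 − 14749) = -1/14748. Expand this rational in ℤ_7: compute digits iteratively via d_i = x_i mod 7, x_{i+1} = (x_i − d_i)/7. The first 6 digits are (1, 0, 0, 1, 6, 0).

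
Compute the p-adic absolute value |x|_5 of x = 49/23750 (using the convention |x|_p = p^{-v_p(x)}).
|49/23750|_5 = 625

Step 1 — compute v_5(x) by factoring powers of 5 out of the numerator and denominator: v_5(49/23750) = -4. Step 2 — apply |x|_p = p^{-v_p(x)} = 5^{4} = 625.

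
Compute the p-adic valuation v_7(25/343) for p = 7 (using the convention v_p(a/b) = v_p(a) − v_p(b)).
v_7(25/343) = -3

Factor powers of 7 from the numerator and denominator of the reduced fraction: 25 = 7^0 · 25 and 343 = 7^3 · 1. Apply v_p(a/b) = v_p(a) − v_p(b): v_7(25/343) = 0 − 3 = -3.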